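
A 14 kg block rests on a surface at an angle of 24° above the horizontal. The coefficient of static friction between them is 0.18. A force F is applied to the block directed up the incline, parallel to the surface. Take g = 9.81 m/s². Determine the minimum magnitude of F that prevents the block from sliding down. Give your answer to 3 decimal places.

The normal force is N = mg cos 24° = 125.466 N. With F at its minimum the block is on the verge of sliding down, so static friction is at its maximum μ_s N = 0.18 × 125.466 = 22.584 N and acts up the slope.
Equilibrium along the incline: F + μ_s N = mg sin 24°, so F = 55.861 − 22.584 = 33.277 N.

33.277 N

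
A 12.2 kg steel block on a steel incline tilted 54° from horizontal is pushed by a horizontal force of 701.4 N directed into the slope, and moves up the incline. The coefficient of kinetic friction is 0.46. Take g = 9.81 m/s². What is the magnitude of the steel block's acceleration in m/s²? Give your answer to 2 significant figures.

1.8 m/s²

The horizontal push has components F cos 54° = 701.4 × 0.5878 = 412.283 N up the incline and F sin 54° = 701.4 × 0.8090 = 567.433 N pressing into the surface.
The normal force is therefore N = mg cos 54° + F sin 54° = 70.349 + 567.433 = 637.782 N, and kinetic friction down the slope is μN = 0.46 × 637.782 = 293.380 N.
Along the incline: F cos 54° − mg sin 54° − μN = ma, so 412.283 − 96.823 − 293.380 = 12.2 a, giving a = 1.8098 m/s².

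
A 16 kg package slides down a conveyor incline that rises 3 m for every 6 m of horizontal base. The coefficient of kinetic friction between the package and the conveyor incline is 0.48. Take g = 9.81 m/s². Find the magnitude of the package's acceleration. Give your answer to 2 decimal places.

0.18 m/s²

Resolving the weight along the incline: the component pulling the package down the slope is mg sin 26.57° = 16 × 9.81 × 0.4472 = 70.193 N, and the normal force is N = mg cos 26.57° = 16 × 9.81 × 0.8944 = 140.385 N.
Kinetic friction acts up the slope with magnitude f = μN = 0.48 × 140.385 = 67.385 N.
Net force along the incline is 70.193 − 67.385 = 2.808 N, so a = 2.808 / 16 = 0.1755 m/s².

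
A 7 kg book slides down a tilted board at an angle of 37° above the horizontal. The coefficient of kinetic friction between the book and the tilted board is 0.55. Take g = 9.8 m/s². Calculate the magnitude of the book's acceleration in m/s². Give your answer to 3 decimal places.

Resolving the weight along the incline: the component pulling the book down the slope is mg sin 37° = 7 × 9.8 × 0.6018 = 41.283 N, and the normal force is N = mg cos 37° = 7 × 9.8 × 0.7986 = 54.784 N.
Kinetic friction acts up the slope with magnitude f = μN = 0.55 × 54.784 = 30.131 N.
Net force along the incline is 41.283 − 30.131 = 11.152 N, so a = 11.152 / 7 = 1.5931 m/s².

1.593 m/s²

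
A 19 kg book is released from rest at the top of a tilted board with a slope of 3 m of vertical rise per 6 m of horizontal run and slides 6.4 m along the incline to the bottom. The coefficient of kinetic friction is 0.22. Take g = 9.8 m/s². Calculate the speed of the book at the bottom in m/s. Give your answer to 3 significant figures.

5.60 m/s

The weight component along the incline is mg sin 26.57° = 83.271 N and the normal force is N = mg cos 26.57° = 166.542 N.
Friction up the slope is f = μN = 0.22 × 166.542 = 36.639 N, so the net downslope force is 83.271 − 36.639 = 46.632 N and a = 46.632 / 19 = 2.4543 m/s².
Starting from rest over a distance of 6.4 m, v² = 2aL = 2 × 2.4543 × 6.4 = 31.4150, so v = 5.6049 m/s.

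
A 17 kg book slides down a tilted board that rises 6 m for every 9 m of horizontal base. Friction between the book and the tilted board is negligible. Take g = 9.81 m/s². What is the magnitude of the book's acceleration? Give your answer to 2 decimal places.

5.44 m/s²

Resolving the weight along the incline: the component pulling the book down the slope is mg sin 33.69° = 17 × 9.81 × 0.5547 = 92.507 N, and the normal force is N = mg cos 33.69° = 17 × 9.81 × 0.8321 = 138.769 N.
With no friction the net force along the incline is 92.507 N, so a = g sin 33.69° = 92.507 / 17 = 5.4416 m/s².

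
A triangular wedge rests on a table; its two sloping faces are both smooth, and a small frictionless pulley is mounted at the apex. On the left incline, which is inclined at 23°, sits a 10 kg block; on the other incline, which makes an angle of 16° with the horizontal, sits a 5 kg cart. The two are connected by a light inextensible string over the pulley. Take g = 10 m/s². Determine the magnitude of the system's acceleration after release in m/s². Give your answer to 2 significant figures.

Resolve each weight along its own incline: the 10 kg mass has component 10 × 10 × sin 23° = 39.073 N down its slope, and the 5 kg mass has 5 × 10 × sin 16° = 13.782 N down its slope.
The 10 kg side's 39.073 N exceeds the other side's 13.782 N, so that mass slides down and the 5 kg mass slides up. Taking that direction as positive, Newton's second law for the whole system gives 39.073 − 13.782 = (10 + 5) a, so a = 25.291 / 15 = 1.6861 m/s².

1.7 m/s²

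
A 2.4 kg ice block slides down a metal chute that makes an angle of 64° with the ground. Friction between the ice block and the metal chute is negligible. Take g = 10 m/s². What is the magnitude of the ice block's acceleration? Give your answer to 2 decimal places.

Resolving the weight along the incline: the component pulling the ice block down the slope is mg sin 64° = 2.4 × 10 × 0.8988 = 21.571 N, and the normal force is N = mg cos 64° = 2.4 × 10 × 0.4384 = 10.522 N.
With no friction the net force along the incline is 21.571 N, so a = g sin 64° = 21.571 / 2.4 = 8.9879 m/s².

8.99 m/s²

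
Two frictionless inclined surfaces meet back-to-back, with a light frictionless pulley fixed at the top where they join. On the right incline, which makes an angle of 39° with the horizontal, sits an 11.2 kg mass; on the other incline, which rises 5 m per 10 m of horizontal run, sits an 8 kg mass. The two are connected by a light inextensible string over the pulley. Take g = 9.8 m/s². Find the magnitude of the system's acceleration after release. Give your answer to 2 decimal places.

Resolve each weight along its own incline: the 11.2 kg mass has component 11.2 × 9.8 × sin 39° = 69.074 N down its slope, and the 8 kg mass has 8 × 9.8 × sin 26.57° = 35.062 N down its slope.
The 11.2 kg side's 69.074 N exceeds the other side's 35.062 N, so that mass slides down and the 8 kg mass slides up. Taking that direction as positive, Newton's second law for the whole system gives 69.074 − 35.062 = (11.2 + 8) a, so a = 34.012 / 19.2 = 1.7715 m/s².

1.77 m/s²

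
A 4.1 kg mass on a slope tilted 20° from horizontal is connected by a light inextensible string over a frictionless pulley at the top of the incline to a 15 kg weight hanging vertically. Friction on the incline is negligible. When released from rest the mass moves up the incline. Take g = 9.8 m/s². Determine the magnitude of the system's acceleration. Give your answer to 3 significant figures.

For the mass on the incline: the weight component along the slope is m₁g sin 20° = 4.1 × 9.8 × 0.3420 = 13.742 N and the normal force is N = m₁g cos 20° = 37.757 N.
Newton's second law for the mass (up-slope positive): T − 13.742 = 4.1 a. For the hanging weight (downward positive): 15 × 9.8 − T = 15 a.
Adding the two equations eliminates T: 133.258 = 19.1 a, so a = 6.9769 m/s².

6.98 m/s²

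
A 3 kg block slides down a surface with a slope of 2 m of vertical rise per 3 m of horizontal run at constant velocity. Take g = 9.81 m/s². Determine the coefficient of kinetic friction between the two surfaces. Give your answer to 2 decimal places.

0.67

At constant velocity the net force along the incline is zero: mg sin 33.69° = μ mg cos 33.69°.
So μ = tan 33.69° = 0.5547 / 0.8321 = 0.6666.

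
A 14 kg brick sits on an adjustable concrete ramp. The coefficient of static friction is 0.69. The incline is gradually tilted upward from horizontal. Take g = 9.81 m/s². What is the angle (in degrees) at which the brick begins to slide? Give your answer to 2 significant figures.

At the threshold of sliding, static friction is at its maximum μ_s N and exactly balances the weight component along the incline: mg sin θ = μ_s mg cos θ.
Hence tan θ = μ_s = 0.69, so θ = arctan(0.69) = 34.6057°.

35°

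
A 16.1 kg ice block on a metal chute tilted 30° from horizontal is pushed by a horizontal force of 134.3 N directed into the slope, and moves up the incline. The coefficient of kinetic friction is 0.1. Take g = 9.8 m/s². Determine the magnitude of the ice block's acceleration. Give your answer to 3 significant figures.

1.06 m/s²

The horizontal push has components F cos 30° = 134.3 × 0.8660 = 116.304 N up the incline and F sin 30° = 134.3 × 0.5000 = 67.150 N pressing into the surface.
The normal force is therefore N = mg cos 30° + F sin 30° = 136.637 + 67.150 = 203.787 N, and kinetic friction down the slope is μN = 0.1 × 203.787 = 20.379 N.
Along the incline: F cos 30° − mg sin 30° − μN = ma, so 116.304 − 78.890 − 20.379 = 16.1 a, giving a = 1.0581 m/s².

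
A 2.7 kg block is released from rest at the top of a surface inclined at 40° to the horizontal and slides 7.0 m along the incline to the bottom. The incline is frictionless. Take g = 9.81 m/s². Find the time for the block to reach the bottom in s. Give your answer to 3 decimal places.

The weight component along the incline is mg sin 40° = 17.026 N and the normal force is N = mg cos 40° = 20.290 N.
With no friction, a = g sin 40° = 6.3057 m/s².
Starting from rest, L = ½at², so t = √(2L/a) = √(2 × 7.0 / 6.3057) = 1.4900 s.

1.490 s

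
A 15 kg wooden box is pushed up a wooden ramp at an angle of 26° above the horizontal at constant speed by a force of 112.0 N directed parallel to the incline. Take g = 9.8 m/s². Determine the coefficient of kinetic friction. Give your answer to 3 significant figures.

At constant speed ΣF = 0 along the incline. The applied 112.0 N acts up the slope; the weight component mg sin 26° = 64.441 N and kinetic friction μN both act down the slope.
So 112.0 = 64.441 + μ × 132.123, giving μ = (112.0 − 64.441) / 132.123 = 0.3600.

0.360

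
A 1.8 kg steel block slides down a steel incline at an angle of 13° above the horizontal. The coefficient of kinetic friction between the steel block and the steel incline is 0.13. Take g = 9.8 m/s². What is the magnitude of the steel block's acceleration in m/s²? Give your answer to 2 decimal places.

Resolving the weight along the incline: the component pulling the steel block down the slope is mg sin 13° = 1.8 × 9.8 × 0.2250 = 3.969 N, and the normal force is N = mg cos 13° = 1.8 × 9.8 × 0.9744 = 17.188 N.
Kinetic friction acts up the slope with magnitude f = μN = 0.13 × 17.188 = 2.234 N.
Net force along the incline is 3.969 − 2.234 = 1.735 N, so a = 1.735 / 1.8 = 0.9639 m/s².

0.96 m/s²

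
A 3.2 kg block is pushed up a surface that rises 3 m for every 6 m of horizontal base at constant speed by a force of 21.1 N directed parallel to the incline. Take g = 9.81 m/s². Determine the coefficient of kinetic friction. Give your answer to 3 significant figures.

0.251

At constant speed ΣF = 0 along the incline. The applied 21.1 N acts up the slope; the weight component mg sin 26.57° = 14.039 N and kinetic friction μN both act down the slope.
So 21.1 = 14.039 + μ × 28.078, giving μ = (21.1 − 14.039) / 28.078 = 0.2515.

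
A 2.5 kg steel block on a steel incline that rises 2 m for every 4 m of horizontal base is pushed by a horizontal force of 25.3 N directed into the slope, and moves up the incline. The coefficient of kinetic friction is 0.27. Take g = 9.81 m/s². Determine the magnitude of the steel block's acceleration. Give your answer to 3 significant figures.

1.07 m/s²

The horizontal push has components F cos 26.57° = 25.3 × 0.8944 = 22.628 N up the incline and F sin 26.57° = 25.3 × 0.4472 = 11.314 N pressing into the surface.
The normal force is therefore N = mg cos 26.57° + F sin 26.57° = 21.935 + 11.314 = 33.249 N, and kinetic friction down the slope is μN = 0.27 × 33.249 = 8.977 N.
Along the incline: F cos 26.57° − mg sin 26.57° − μN = ma, so 22.628 − 10.968 − 8.977 = 2.5 a, giving a = 1.0732 m/s².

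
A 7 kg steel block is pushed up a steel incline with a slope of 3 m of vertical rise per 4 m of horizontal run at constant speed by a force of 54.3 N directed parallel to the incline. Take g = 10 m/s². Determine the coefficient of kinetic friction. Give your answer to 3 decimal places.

At constant speed ΣF = 0 along the incline. The applied 54.3 N acts up the slope; the weight component mg sin 36.87° = 42.000 N and kinetic friction μN both act down the slope.
So 54.3 = 42.000 + μ × 56.000, giving μ = (54.3 − 42.000) / 56.000 = 0.2196.

0.220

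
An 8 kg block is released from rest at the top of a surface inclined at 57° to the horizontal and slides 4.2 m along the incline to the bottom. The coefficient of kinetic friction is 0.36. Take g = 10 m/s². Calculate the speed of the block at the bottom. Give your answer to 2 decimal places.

7.35 m/s

The weight component along the incline is mg sin 57° = 67.094 N and the normal force is N = mg cos 57° = 43.571 N.
Friction up the slope is f = μN = 0.36 × 43.571 = 15.686 N, so the net downslope force is 67.094 − 15.686 = 51.408 N and a = 51.408 / 8 = 6.4260 m/s².
Starting from rest over a distance of 4.2 m, v² = 2aL = 2 × 6.4260 × 4.2 = 53.9784, so v = 7.3470 m/s.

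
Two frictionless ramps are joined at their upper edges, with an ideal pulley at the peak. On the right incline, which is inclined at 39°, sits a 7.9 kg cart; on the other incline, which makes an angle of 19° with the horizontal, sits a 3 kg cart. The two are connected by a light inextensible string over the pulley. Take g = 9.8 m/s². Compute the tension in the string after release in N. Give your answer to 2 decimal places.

20.35 N

Resolve each weight along its own incline: the 7.9 kg mass has component 7.9 × 9.8 × sin 39° = 48.722 N down its slope, and the 3 kg mass has 3 × 9.8 × sin 19° = 9.572 N down its slope.
The 7.9 kg side's 48.722 N exceeds the other side's 9.572 N, so that mass slides down and the 3 kg mass slides up. Taking that direction as positive, Newton's second law for the whole system gives 48.722 − 9.572 = (7.9 + 3) a, so a = 39.150 / 10.9 = 3.5917 m/s².
For the 3 kg mass (up-slope positive): T − 9.572 = 3 × 3.5917, so T = 20.347 N.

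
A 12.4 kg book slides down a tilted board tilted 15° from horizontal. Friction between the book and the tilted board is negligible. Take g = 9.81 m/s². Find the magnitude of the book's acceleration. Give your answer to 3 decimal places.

Resolving the weight along the incline: the component pulling the book down the slope is mg sin 15° = 12.4 × 9.81 × 0.2588 = 31.481 N, and the normal force is N = mg cos 15° = 12.4 × 9.81 × 0.9659 = 117.496 N.
With no friction the net force along the incline is 31.481 N, so a = g sin 15° = 31.481 / 12.4 = 2.5388 m/s².

2.539 m/s²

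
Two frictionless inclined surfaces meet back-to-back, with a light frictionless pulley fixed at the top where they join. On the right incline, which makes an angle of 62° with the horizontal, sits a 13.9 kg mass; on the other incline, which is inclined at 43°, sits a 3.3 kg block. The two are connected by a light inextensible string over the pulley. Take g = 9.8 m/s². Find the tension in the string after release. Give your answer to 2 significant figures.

41 N

Resolve each weight along its own incline: the 13.9 kg mass has component 13.9 × 9.8 × sin 62° = 120.275 N down its slope, and the 3.3 kg mass has 3.3 × 9.8 × sin 43° = 22.056 N down its slope.
The 13.9 kg side's 120.275 N exceeds the other side's 22.056 N, so that mass slides down and the 3.3 kg mass slides up. Taking that direction as positive, Newton's second law for the whole system gives 120.275 − 22.056 = (13.9 + 3.3) a, so a = 98.219 / 17.2 = 5.7104 m/s².
For the 3.3 kg mass (up-slope positive): T − 22.056 = 3.3 × 5.7104, so T = 40.900 N.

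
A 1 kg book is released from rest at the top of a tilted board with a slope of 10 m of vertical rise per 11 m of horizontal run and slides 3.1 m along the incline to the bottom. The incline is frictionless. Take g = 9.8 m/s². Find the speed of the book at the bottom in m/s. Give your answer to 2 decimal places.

The weight component along the incline is mg sin 42.27° = 6.592 N and the normal force is N = mg cos 42.27° = 7.251 N.
With no friction, a = g sin 42.27° = 6.5922 m/s².
Starting from rest over a distance of 3.1 m, v² = 2aL = 2 × 6.5922 × 3.1 = 40.8716, so v = 6.3931 m/s.

6.39 m/s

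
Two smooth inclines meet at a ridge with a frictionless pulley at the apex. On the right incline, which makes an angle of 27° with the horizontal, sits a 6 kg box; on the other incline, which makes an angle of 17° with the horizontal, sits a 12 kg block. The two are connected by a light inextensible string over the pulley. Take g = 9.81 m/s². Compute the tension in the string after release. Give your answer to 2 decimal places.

29.29 N

Resolve each weight along its own incline: the 6 kg mass has component 6 × 9.81 × sin 27° = 26.722 N down its slope, and the 12 kg mass has 12 × 9.81 × sin 17° = 34.418 N down its slope.
The 12 kg side's 34.418 N exceeds the other side's 26.722 N, so that mass slides down and the 6 kg mass slides up. Taking that direction as positive, Newton's second law for the whole system gives 34.418 − 26.722 = (6 + 12) a, so a = 7.696 / 18 = 0.4276 m/s².
For the 6 kg mass (up-slope positive): T − 26.722 = 6 × 0.4276, so T = 29.288 N.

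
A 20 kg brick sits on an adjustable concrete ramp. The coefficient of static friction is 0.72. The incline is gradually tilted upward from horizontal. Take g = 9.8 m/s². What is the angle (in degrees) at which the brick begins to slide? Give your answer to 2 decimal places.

At the threshold of sliding, static friction is at its maximum μ_s N and exactly balances the weight component along the incline: mg sin θ = μ_s mg cos θ.
Hence tan θ = μ_s = 0.72, so θ = arctan(0.72) = 35.7539°.

35.75°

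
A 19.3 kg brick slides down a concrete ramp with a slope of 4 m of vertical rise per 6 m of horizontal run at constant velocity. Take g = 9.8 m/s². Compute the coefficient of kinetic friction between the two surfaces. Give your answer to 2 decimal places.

0.67

At constant velocity the net force along the incline is zero: mg sin 33.69° = μ mg cos 33.69°.
So μ = tan 33.69° = 0.5547 / 0.8321 = 0.6666.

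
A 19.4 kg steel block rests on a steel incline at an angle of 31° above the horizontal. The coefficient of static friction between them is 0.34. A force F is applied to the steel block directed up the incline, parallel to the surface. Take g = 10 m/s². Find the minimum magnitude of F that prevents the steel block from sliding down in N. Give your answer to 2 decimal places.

The normal force is N = mg cos 31° = 166.290 N. With F at its minimum the steel block is on the verge of sliding down, so static friction is at its maximum μ_s N = 0.34 × 166.290 = 56.539 N and acts up the slope.
Equilibrium along the incline: F + μ_s N = mg sin 31°, so F = 99.917 − 56.539 = 43.378 N.

43.38 N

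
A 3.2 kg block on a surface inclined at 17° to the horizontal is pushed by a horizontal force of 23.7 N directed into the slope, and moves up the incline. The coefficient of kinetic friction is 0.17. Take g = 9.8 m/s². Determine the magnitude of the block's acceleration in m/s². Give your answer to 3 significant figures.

2.26 m/s²

The horizontal push has components F cos 17° = 23.7 × 0.9563 = 22.664 N up the incline and F sin 17° = 23.7 × 0.2924 = 6.930 N pressing into the surface.
The normal force is therefore N = mg cos 17° + F sin 17° = 29.990 + 6.930 = 36.920 N, and kinetic friction down the slope is μN = 0.17 × 36.920 = 6.276 N.
Along the incline: F cos 17° − mg sin 17° − μN = ma, so 22.664 − 9.170 − 6.276 = 3.2 a, giving a = 2.2556 m/s².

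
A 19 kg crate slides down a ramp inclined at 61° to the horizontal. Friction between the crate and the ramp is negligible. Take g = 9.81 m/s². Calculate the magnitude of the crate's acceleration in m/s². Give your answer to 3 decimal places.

8.580 m/s²

Resolving the weight along the incline: the component pulling the crate down the slope is mg sin 61° = 19 × 9.81 × 0.8746 = 163.017 N, and the normal force is N = mg cos 61° = 19 × 9.81 × 0.4848 = 90.362 N.
With no friction the net force along the incline is 163.017 N, so a = g sin 61° = 163.017 / 19 = 8.5798 m/s².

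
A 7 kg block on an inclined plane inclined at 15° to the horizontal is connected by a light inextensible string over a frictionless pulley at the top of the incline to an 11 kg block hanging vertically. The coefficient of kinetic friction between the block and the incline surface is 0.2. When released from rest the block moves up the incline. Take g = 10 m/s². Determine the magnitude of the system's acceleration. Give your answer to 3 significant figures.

4.35 m/s²

For the block on the incline: the weight component along the slope is m₁g sin 15° = 7 × 10 × 0.2588 = 18.116 N and the normal force is N = m₁g cos 15° = 67.615 N.
Kinetic friction opposes the block's motion up the incline: f = μN = 0.2 × 67.615 = 13.523 N acting down the slope.
Newton's second law for the block (up-slope positive): T − 18.116 − 13.523 = 7 a. For the hanging block (downward positive): 11 × 10 − T = 11 a.
Adding the two equations eliminates T: 78.361 = 18 a, so a = 4.3534 m/s².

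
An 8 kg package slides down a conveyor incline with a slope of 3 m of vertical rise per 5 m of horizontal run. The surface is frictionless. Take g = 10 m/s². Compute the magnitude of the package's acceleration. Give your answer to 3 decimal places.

5.145 m/s²

Resolving the weight along the incline: the component pulling the package down the slope is mg sin 30.96° = 8 × 10 × 0.5145 = 41.160 N, and the normal force is N = mg cos 30.96° = 8 × 10 × 0.8575 = 68.600 N.
With no friction the net force along the incline is 41.160 N, so a = g sin 30.96° = 41.160 / 8 = 5.1450 m/s².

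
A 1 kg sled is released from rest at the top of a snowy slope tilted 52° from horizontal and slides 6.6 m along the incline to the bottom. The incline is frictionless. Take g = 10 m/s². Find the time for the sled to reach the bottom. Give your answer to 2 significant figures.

The weight component along the incline is mg sin 52° = 7.880 N and the normal force is N = mg cos 52° = 6.157 N.
With no friction, a = g sin 52° = 7.8801 m/s².
Starting from rest, L = ½at², so t = √(2L/a) = √(2 × 6.6 / 7.8801) = 1.2943 s.

1.3 s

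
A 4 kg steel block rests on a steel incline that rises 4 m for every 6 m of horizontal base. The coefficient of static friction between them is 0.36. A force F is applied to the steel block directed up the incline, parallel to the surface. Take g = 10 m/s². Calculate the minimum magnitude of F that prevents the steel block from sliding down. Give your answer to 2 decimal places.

The normal force is N = mg cos 33.69° = 33.282 N. With F at its minimum the steel block is on the verge of sliding down, so static friction is at its maximum μ_s N = 0.36 × 33.282 = 11.982 N and acts up the slope.
Equilibrium along the incline: F + μ_s N = mg sin 33.69°, so F = 22.188 − 11.982 = 10.206 N.

10.21 N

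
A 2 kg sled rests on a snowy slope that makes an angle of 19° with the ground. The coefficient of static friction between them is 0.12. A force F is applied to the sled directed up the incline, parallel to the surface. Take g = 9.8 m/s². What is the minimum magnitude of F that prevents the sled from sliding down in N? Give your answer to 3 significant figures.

The normal force is N = mg cos 19° = 18.532 N. With F at its minimum the sled is on the verge of sliding down, so static friction is at its maximum μ_s N = 0.12 × 18.532 = 2.224 N and acts up the slope.
Equilibrium along the incline: F + μ_s N = mg sin 19°, so F = 6.381 − 2.224 = 4.157 N.

4.16 N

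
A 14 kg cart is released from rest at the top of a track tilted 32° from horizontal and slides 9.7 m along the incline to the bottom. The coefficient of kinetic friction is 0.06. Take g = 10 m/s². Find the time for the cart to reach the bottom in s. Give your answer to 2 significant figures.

The weight component along the incline is mg sin 32° = 74.189 N and the normal force is N = mg cos 32° = 118.727 N.
Friction up the slope is f = μN = 0.06 × 118.727 = 7.124 N, so the net downslope force is 74.189 − 7.124 = 67.065 N and a = 67.065 / 14 = 4.7904 m/s².
Starting from rest, L = ½at², so t = √(2L/a) = √(2 × 9.7 / 4.7904) = 2.0124 s.

2.0 s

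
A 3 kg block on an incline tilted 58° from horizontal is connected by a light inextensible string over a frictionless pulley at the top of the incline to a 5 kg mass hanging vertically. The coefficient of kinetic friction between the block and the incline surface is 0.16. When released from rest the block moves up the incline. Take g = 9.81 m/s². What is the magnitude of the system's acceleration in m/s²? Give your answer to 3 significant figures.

2.70 m/s²

For the block on the incline: the weight component along the slope is m₁g sin 58° = 3 × 9.81 × 0.8480 = 24.957 N and the normal force is N = m₁g cos 58° = 15.596 N.
Kinetic friction opposes the block's motion up the incline: f = μN = 0.16 × 15.596 = 2.495 N acting down the slope.
Newton's second law for the block (up-slope positive): T − 24.957 − 2.495 = 3 a. For the hanging mass (downward positive): 5 × 9.81 − T = 5 a.
Adding the two equations eliminates T: 21.598 = 8 a, so a = 2.6997 m/s².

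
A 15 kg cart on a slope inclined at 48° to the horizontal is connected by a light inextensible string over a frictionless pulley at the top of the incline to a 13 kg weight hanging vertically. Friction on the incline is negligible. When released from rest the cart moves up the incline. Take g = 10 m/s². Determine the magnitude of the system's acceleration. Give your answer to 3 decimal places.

0.662 m/s²

For the cart on the incline: the weight component along the slope is m₁g sin 48° = 15 × 10 × 0.7431 = 111.465 N and the normal force is N = m₁g cos 48° = 100.370 N.
Newton's second law for the cart (up-slope positive): T − 111.465 = 15 a. For the hanging weight (downward positive): 13 × 10 − T = 13 a.
Adding the two equations eliminates T: 18.535 = 28 a, so a = 0.6620 m/s².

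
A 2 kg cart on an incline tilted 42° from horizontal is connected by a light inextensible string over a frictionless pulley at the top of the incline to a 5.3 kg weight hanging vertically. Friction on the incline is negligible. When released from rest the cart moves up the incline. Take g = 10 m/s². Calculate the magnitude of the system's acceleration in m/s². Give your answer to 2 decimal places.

5.43 m/s²

For the cart on the incline: the weight component along the slope is m₁g sin 42° = 2 × 10 × 0.6691 = 13.382 N and the normal force is N = m₁g cos 42° = 14.863 N.
Newton's second law for the cart (up-slope positive): T − 13.382 = 2 a. For the hanging weight (downward positive): 5.3 × 10 − T = 5.3 a.
Adding the two equations eliminates T: 39.618 = 7.3 a, so a = 5.4271 m/s².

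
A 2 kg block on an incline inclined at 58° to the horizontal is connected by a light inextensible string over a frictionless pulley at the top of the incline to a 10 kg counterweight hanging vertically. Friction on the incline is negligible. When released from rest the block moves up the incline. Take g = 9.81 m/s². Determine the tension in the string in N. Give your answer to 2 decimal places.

For the block on the incline: the weight component along the slope is m₁g sin 58° = 2 × 9.81 × 0.8480 = 16.638 N and the normal force is N = m₁g cos 58° = 10.397 N.
Newton's second law for the block (up-slope positive): T − 16.638 = 2 a. For the hanging counterweight (downward positive): 10 × 9.81 − T = 10 a.
Adding the two equations eliminates T: 81.462 = 12 a, so a = 6.7885 m/s².
Then from the hanging counterweight's equation, T = 10 × (9.81 − 6.7885) = 30.215 N.

30.22 N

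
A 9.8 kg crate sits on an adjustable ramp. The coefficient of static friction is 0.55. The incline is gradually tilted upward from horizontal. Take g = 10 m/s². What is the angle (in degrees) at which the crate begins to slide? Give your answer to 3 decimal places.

28.811°

At the threshold of sliding, static friction is at its maximum μ_s N and exactly balances the weight component along the incline: mg sin θ = μ_s mg cos θ.
Hence tan θ = μ_s = 0.55, so θ = arctan(0.55) = 28.8108°.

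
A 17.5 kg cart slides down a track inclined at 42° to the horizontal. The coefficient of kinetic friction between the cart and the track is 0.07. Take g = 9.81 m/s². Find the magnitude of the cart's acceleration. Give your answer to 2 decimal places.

6.05 m/s²

Resolving the weight along the incline: the component pulling the cart down the slope is mg sin 42° = 17.5 × 9.81 × 0.6691 = 114.868 N, and the normal force is N = mg cos 42° = 17.5 × 9.81 × 0.7431 = 127.572 N.
Kinetic friction acts up the slope with magnitude f = μN = 0.07 × 127.572 = 8.930 N.
Net force along the incline is 114.868 − 8.930 = 105.938 N, so a = 105.938 / 17.5 = 6.0536 m/s².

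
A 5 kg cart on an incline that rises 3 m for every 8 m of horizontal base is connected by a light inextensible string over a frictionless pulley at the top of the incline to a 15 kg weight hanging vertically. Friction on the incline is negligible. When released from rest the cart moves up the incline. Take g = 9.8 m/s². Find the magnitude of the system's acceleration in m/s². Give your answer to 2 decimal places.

6.49 m/s²

For the cart on the incline: the weight component along the slope is m₁g sin 20.56° = 5 × 9.8 × 0.3511 = 17.204 N and the normal force is N = m₁g cos 20.56° = 45.880 N.
Newton's second law for the cart (up-slope positive): T − 17.204 = 5 a. For the hanging weight (downward positive): 15 × 9.8 − T = 15 a.
Adding the two equations eliminates T: 129.796 = 20 a, so a = 6.4898 m/s².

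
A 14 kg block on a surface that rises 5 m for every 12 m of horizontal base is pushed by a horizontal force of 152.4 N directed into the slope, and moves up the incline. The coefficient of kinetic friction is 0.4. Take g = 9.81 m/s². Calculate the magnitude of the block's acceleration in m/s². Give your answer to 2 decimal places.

0.98 m/s²

The horizontal push has components F cos 22.62° = 152.4 × 0.9231 = 140.680 N up the incline and F sin 22.62° = 152.4 × 0.3846 = 58.613 N pressing into the surface.
The normal force is therefore N = mg cos 22.62° + F sin 22.62° = 126.779 + 58.613 = 185.392 N, and kinetic friction down the slope is μN = 0.4 × 185.392 = 74.157 N.
Along the incline: F cos 22.62° − mg sin 22.62° − μN = ma, so 140.680 − 52.821 − 74.157 = 14 a, giving a = 0.9787 m/s².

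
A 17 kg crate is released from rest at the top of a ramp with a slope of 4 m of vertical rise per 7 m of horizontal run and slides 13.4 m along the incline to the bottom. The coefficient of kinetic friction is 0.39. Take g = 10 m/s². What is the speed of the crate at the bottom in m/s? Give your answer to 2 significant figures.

6.5 m/s

The weight component along the incline is mg sin 29.74° = 84.344 N and the normal force is N = mg cos 29.74° = 147.601 N.
Friction up the slope is f = μN = 0.39 × 147.601 = 57.564 N, so the net downslope force is 84.344 − 57.564 = 26.780 N and a = 26.780 / 17 = 1.5753 m/s².
Starting from rest over a distance of 13.4 m, v² = 2aL = 2 × 1.5753 × 13.4 = 42.2180, so v = 6.4975 m/s.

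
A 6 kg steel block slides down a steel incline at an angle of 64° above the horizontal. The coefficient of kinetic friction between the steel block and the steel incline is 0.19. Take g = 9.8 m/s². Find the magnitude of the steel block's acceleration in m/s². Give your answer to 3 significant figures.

7.99 m/s²

Resolving the weight along the incline: the component pulling the steel block down the slope is mg sin 64° = 6 × 9.8 × 0.8988 = 52.849 N, and the normal force is N = mg cos 64° = 6 × 9.8 × 0.4384 = 25.778 N.
Kinetic friction acts up the slope with magnitude f = μN = 0.19 × 25.778 = 4.898 N.
Net force along the incline is 52.849 − 4.898 = 47.951 N, so a = 47.951 / 6 = 7.9918 m/s².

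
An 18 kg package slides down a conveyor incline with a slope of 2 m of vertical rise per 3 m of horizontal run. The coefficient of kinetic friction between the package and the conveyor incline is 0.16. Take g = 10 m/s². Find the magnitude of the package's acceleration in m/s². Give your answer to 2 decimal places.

4.22 m/s²

Resolving the weight along the incline: the component pulling the package down the slope is mg sin 33.69° = 18 × 10 × 0.5547 = 99.846 N, and the normal force is N = mg cos 33.69° = 18 × 10 × 0.8321 = 149.778 N.
Kinetic friction acts up the slope with magnitude f = μN = 0.16 × 149.778 = 23.964 N.
Net force along the incline is 99.846 − 23.964 = 75.882 N, so a = 75.882 / 18 = 4.2157 m/s².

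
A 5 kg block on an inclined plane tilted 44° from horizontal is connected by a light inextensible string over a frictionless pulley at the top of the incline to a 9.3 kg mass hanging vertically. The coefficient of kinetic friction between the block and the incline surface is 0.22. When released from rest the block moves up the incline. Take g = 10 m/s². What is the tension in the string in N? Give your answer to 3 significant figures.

For the block on the incline: the weight component along the slope is m₁g sin 44° = 5 × 10 × 0.6947 = 34.735 N and the normal force is N = m₁g cos 44° = 35.967 N.
Kinetic friction opposes the block's motion up the incline: f = μN = 0.22 × 35.967 = 7.913 N acting down the slope.
Newton's second law for the block (up-slope positive): T − 34.735 − 7.913 = 5 a. For the hanging mass (downward positive): 9.3 × 10 − T = 9.3 a.
Adding the two equations eliminates T: 50.352 = 14.3 a, so a = 3.5211 m/s².
Then from the hanging mass's equation, T = 9.3 × (10 − 3.5211) = 60.254 N.

60.3 N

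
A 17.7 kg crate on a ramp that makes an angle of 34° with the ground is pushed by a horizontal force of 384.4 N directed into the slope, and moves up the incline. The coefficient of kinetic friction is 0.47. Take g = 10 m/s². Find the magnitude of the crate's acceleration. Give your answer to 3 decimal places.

The horizontal push has components F cos 34° = 384.4 × 0.8290 = 318.668 N up the incline and F sin 34° = 384.4 × 0.5592 = 214.956 N pressing into the surface.
The normal force is therefore N = mg cos 34° + F sin 34° = 146.733 + 214.956 = 361.689 N, and kinetic friction down the slope is μN = 0.47 × 361.689 = 169.994 N.
Along the incline: F cos 34° − mg sin 34° − μN = ma, so 318.668 − 98.978 − 169.994 = 17.7 a, giving a = 2.8077 m/s².

2.808 m/s²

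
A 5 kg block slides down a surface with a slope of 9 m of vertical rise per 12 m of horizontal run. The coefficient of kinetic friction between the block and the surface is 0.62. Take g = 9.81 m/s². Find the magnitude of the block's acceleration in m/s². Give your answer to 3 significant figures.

1.02 m/s²

Resolving the weight along the incline: the component pulling the block down the slope is mg sin 36.87° = 5 × 9.81 × 0.6000 = 29.430 N, and the normal force is N = mg cos 36.87° = 5 × 9.81 × 0.8000 = 39.240 N.
Kinetic friction acts up the slope with magnitude f = μN = 0.62 × 39.240 = 24.329 N.
Net force along the incline is 29.430 − 24.329 = 5.101 N, so a = 5.101 / 5 = 1.0202 m/s².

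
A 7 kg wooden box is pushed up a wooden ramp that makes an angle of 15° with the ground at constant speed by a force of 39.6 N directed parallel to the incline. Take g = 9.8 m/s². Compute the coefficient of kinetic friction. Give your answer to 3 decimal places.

0.330

At constant speed ΣF = 0 along the incline. The applied 39.6 N acts up the slope; the weight component mg sin 15° = 17.755 N and kinetic friction μN both act down the slope.
So 39.6 = 17.755 + μ × 66.263, giving μ = (39.6 − 17.755) / 66.263 = 0.3297.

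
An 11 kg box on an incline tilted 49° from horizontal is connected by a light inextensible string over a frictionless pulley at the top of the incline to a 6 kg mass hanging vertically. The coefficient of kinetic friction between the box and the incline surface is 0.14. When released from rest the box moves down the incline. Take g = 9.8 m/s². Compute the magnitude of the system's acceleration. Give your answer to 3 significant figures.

For the box on the incline: the weight component along the slope is m₁g sin 49° = 11 × 9.8 × 0.7547 = 81.357 N and the normal force is N = m₁g cos 49° = 70.723 N.
Kinetic friction opposes the box's motion down the incline: f = μN = 0.14 × 70.723 = 9.901 N acting up the slope.
Newton's second law for the box (down-slope positive): 81.357 − 9.901 − T = 11 a. For the hanging mass (upward positive): T − 6 × 9.8 = 6 a.
Adding the two equations eliminates T: 12.656 = 17 a, so a = 0.7445 m/s².

0.744 m/s²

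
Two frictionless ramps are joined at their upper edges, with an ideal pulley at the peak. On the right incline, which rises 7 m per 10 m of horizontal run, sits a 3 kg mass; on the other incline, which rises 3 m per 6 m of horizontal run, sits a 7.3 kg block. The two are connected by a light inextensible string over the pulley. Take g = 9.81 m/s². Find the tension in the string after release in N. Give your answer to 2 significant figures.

Resolve each weight along its own incline: the 3 kg mass has component 3 × 9.81 × sin 34.99° = 16.877 N down its slope, and the 7.3 kg mass has 7.3 × 9.81 × sin 26.57° = 32.026 N down its slope.
The 7.3 kg side's 32.026 N exceeds the other side's 16.877 N, so that mass slides down and the 3 kg mass slides up. Taking that direction as positive, Newton's second law for the whole system gives 32.026 − 16.877 = (3 + 7.3) a, so a = 15.149 / 10.3 = 1.4708 m/s².
For the 3 kg mass (up-slope positive): T − 16.877 = 3 × 1.4708, so T = 21.289 N.

21 N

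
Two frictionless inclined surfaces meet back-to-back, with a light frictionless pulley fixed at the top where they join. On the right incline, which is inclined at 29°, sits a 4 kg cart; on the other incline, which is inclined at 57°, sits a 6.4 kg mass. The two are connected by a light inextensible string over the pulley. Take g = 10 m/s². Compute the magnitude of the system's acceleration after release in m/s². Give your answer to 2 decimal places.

3.30 m/s²

Resolve each weight along its own incline: the 4 kg mass has component 4 × 10 × sin 29° = 19.392 N down its slope, and the 6.4 kg mass has 6.4 × 10 × sin 57° = 53.675 N down its slope.
The 6.4 kg side's 53.675 N exceeds the other side's 19.392 N, so that mass slides down and the 4 kg mass slides up. Taking that direction as positive, Newton's second law for the whole system gives 53.675 − 19.392 = (4 + 6.4) a, so a = 34.283 / 10.4 = 3.2964 m/s².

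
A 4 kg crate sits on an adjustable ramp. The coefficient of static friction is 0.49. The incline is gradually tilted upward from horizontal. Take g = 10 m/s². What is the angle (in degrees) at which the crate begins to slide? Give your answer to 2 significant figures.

At the threshold of sliding, static friction is at its maximum μ_s N and exactly balances the weight component along the incline: mg sin θ = μ_s mg cos θ.
Hence tan θ = μ_s = 0.49, so θ = arctan(0.49) = 26.1049°.

26°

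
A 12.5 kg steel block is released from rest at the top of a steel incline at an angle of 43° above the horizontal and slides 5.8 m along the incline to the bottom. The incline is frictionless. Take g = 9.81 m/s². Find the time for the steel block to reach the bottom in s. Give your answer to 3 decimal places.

The weight component along the incline is mg sin 43° = 83.630 N and the normal force is N = mg cos 43° = 89.682 N.
With no friction, a = g sin 43° = 6.6904 m/s².
Starting from rest, L = ½at², so t = √(2L/a) = √(2 × 5.8 / 6.6904) = 1.3167 s.

1.317 s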